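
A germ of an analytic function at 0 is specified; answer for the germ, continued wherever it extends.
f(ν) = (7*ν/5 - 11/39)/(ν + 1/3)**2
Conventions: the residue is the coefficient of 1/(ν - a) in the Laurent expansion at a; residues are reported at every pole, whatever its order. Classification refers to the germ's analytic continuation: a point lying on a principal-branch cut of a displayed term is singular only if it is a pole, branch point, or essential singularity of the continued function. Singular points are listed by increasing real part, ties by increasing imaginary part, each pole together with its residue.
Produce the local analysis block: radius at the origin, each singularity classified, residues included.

Radius of convergence at 0: 1/3.
At -1/3: a pole of order 2; residue 7/5.

Denominator factor (ν + 1/3)^2: pole of order 2 at -1/3, modulus 1/3.
The radius of convergence is the smallest modulus among the singular points: 1/3.
At the order-2 pole -1/3 set g(ν) = (ν - (-1/3))^2*f(ν) = 7*ν/5 - 11/39.
Order-2 pole: residue = g'(a); g'(-1/3) = 7/5, so the residue is 7/5.


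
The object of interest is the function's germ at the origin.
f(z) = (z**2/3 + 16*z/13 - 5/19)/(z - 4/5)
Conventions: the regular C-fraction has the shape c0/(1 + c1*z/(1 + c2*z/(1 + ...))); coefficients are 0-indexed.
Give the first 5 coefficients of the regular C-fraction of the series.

The regular C-fraction coefficients are [25/76, 891/260, -876812/173745, 14632865/123353604, 11583/46148].

Taylor coefficients (expand at 0): a_0 = 25/76, a_1 = -4455/3952, a_2 = -86585/47424, a_3 = -432925/189696, a_4 = -2164625/758784.
c0 = a_0 = 25/76. Peel one level at a time: if S = 1 + c*z/S' with S'(0) = 1, then c is the z-coefficient of S and S' = c*z/(S - 1).
S_1 = c0/f = 1 + (891/260)*z + (219203/12675)*z^2 + ...; c1 = 891/260.
S_2 = c1*z/(S_1 - 1) = 1 + (-876812/173745)*z + (4277299/7144929)*z^2 + ...; c2 = -876812/173745.
S_3 = c2*z/(S_2 - 1) = 1 + (14632865/123353604)*z + (-190227245/6388913712)*z^2 + ...; c3 = 14632865/123353604.
S_4 = c3*z/(S_3 - 1) = 1 + (11583/46148)*z + ...; c4 = 11583/46148.


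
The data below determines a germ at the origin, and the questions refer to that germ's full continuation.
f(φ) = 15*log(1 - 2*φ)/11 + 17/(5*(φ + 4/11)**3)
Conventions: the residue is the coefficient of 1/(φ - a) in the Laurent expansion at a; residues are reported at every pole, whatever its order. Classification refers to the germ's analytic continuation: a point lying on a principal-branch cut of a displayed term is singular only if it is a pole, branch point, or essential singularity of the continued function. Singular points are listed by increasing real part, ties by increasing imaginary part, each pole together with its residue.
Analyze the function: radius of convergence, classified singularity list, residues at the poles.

Radius of convergence at 0: 4/11.
At -4/11: a pole of order 3; residue 0.
At 1/2: a logarithmic branch point.

Denominator factor (φ + 4/11)^3: pole of order 3 at -4/11, modulus 4/11.
Branch term (15/11)*log(1 - φ/(1/2)): its argument vanishes at φ = 1/2, a logarithmic branch point, modulus 1/2.
The radius of convergence is the smallest modulus among the singular points: 4/11.
The branch term is analytic at -4/11 and contributes nothing to the residue; only the rational part matters.
At the order-3 pole -4/11 set g(φ) = (φ - (-4/11))^3*(rational part) = 17/5.
Order-3 pole: residue = g''(a)/2; g''(-4/11) = 0, so the residue is 0.
List the singular points by increasing real part (a conjugate pair: the negative imaginary part first).


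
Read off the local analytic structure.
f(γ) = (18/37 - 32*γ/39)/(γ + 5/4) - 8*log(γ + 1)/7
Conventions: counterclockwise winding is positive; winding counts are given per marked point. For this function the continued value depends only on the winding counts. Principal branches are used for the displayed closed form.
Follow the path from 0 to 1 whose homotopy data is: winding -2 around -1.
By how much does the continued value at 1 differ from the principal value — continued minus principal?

The rational part is single-valued and drops out of the difference; each branch term changes only by its own monodromy.
(-8/7)*log(1 - γ/(-1)): each positive loop around -1 adds 2*pi*i to the log, so winding -2 contributes (-8/7)*(-2)*2*pi*i = (32/7)*pi*i.
Summing the contributions at γ = 1 gives (32/7)*pi*i.

Continued minus principal equals (32/7)*pi*i.


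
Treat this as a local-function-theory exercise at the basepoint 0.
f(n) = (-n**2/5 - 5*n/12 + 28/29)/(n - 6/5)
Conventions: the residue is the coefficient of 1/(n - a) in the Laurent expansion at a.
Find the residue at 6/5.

The residue is 1287/7250.

At the order-1 pole 6/5 set g(n) = (n - (6/5))*f(n) = -n**2/5 - 5*n/12 + 28/29.
Simple pole: residue = g(a) at a = 6/5, which is 1287/7250.


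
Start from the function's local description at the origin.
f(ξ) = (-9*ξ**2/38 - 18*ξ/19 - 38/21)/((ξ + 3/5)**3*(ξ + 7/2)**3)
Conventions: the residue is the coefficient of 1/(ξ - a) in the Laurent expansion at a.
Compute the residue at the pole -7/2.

At the order-3 pole -7/2 set g(ξ) = (ξ - (-7/2))^3*f(ξ) = (-9*ξ**2/38 - 18*ξ/19 - 38/21)/(ξ + 3/5)**3.
Order-3 pole: residue = g''(a)/2; g''(-7/2) = 111203000/2727982817, so the residue is 55601500/2727982817.

The residue is 55601500/2727982817.


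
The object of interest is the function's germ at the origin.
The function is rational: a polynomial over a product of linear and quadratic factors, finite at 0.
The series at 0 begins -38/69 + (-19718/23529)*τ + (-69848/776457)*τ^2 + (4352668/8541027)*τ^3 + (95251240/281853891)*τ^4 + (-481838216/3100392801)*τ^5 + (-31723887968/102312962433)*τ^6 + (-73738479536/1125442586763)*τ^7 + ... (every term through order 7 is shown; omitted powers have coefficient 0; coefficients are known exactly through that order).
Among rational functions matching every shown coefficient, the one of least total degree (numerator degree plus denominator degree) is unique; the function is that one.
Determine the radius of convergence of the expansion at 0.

The radius of convergence is (1/2)*sqrt(6).

No rational of total degree below 3 reproduces all 8 coefficients; solving the [1/2] Pade equations on them gives f(τ) = (-25*τ/31 - 19/23)/(τ**2 - 9*τ/11 + 3/2), whose expansion matches every shown term.
Denominator factor (τ**2 - 9*τ/11 + 3/2): discriminant -645/121, complex-conjugate roots (9/22) + ((1/22)*sqrt(645))*i and (9/22) - ((1/22)*sqrt(645))*i; poles of order 1, moduli (1/2)*sqrt(6) and (1/2)*sqrt(6).
The radius of convergence is the smallest modulus among the singular points: (1/2)*sqrt(6).


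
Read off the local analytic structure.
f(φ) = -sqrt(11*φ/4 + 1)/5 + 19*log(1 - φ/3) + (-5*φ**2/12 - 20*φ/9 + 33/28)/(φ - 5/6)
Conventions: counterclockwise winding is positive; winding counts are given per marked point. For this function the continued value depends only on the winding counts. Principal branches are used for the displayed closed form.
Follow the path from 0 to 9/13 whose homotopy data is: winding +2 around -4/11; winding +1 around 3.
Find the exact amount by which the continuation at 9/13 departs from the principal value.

Continued minus principal equals (38)*pi*i.

The rational part is single-valued and drops out of the difference; each branch term changes only by its own monodromy.
(19)*log(1 - φ/(3)): each positive loop around 3 adds 2*pi*i to the log, so winding +1 contributes (19)*(1)*2*pi*i = (38)*pi*i.
(-1/5)*sqrt(1 - φ/(-4/11)): winding +2 is even, the square root returns to the same sheet, contribution 0.
Summing the contributions at φ = 9/13 gives (38)*pi*i.


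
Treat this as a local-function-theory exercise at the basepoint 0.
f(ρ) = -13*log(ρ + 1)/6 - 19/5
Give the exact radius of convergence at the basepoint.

Branch term (-13/6)*log(1 - ρ/(-1)): its argument vanishes at ρ = -1, a logarithmic branch point, modulus 1.
The radius of convergence is the smallest modulus among the singular points: 1.

The radius of convergence is 1.


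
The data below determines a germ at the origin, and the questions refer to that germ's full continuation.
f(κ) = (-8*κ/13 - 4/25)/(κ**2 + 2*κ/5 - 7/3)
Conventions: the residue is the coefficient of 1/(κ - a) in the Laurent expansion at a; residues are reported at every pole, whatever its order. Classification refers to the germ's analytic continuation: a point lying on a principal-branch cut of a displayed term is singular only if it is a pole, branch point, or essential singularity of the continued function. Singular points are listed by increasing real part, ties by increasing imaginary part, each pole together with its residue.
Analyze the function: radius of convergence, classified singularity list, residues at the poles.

Radius of convergence at 0: -1/5 + (1/15)*sqrt(534).
At -1/5 - (1/15)*sqrt(534): a pole of order 1; residue -4/13 + (3/5785)*sqrt(534).
At -1/5 + (1/15)*sqrt(534): a pole of order 1; residue -4/13 - (3/5785)*sqrt(534).

Denominator factor (κ**2 + 2*κ/5 - 7/3): discriminant 712/75, real irrational roots -1/5 + (1/15)*sqrt(534) and -1/5 - (1/15)*sqrt(534); poles of order 1, moduli -1/5 + (1/15)*sqrt(534) and 1/5 + (1/15)*sqrt(534).
The radius of convergence is the smallest modulus among the singular points: -1/5 + (1/15)*sqrt(534).
The factor κ**2 + 2*κ/5 - 7/3 splits as (κ - a)(κ - a') with a = -1/5 - (1/15)*sqrt(534), a' = -1/5 + (1/15)*sqrt(534). At the order-1 pole a set g(κ) = (κ - a)*f(κ) = [-8*κ/13 - 4/25] / (κ - a').
Simple pole: residue = g(a) at a = -1/5 - (1/15)*sqrt(534), which is -4/13 + (3/5785)*sqrt(534).
The factor κ**2 + 2*κ/5 - 7/3 splits as (κ - a)(κ - a') with a = -1/5 + (1/15)*sqrt(534), a' = -1/5 - (1/15)*sqrt(534). At the order-1 pole a set g(κ) = (κ - a)*f(κ) = [-8*κ/13 - 4/25] / (κ - a').
Simple pole: residue = g(a) at a = -1/5 + (1/15)*sqrt(534), which is -4/13 - (3/5785)*sqrt(534).
List the singular points by increasing real part (a conjugate pair: the negative imaginary part first).


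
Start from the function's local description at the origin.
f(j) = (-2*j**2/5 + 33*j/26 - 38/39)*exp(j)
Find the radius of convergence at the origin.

The radius of convergence is infinite.

The factor exp(j) is entire and contributes no finite singular point.
The polynomial part has no poles.
No finite singular points: the Taylor series at 0 converges everywhere.


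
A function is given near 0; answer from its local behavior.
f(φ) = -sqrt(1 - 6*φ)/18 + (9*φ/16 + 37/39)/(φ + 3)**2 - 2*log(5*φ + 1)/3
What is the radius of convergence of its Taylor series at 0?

Denominator factor (φ + 3)^2: pole of order 2 at -3, modulus 3.
Branch term (-1/18)*sqrt(1 - φ/(1/6)): its argument vanishes at φ = 1/6, a square-root branch point, modulus 1/6.
Branch term (-2/3)*log(1 - φ/(-1/5)): its argument vanishes at φ = -1/5, a logarithmic branch point, modulus 1/5.
The radius of convergence is the smallest modulus among the singular points: 1/6.

The radius of convergence is 1/6.


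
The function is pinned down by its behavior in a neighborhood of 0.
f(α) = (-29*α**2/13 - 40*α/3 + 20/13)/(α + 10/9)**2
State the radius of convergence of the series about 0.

Denominator factor (α + 10/9)^2: pole of order 2 at -10/9, modulus 10/9.
The radius of convergence is the smallest modulus among the singular points: 10/9.

The radius of convergence is 10/9.


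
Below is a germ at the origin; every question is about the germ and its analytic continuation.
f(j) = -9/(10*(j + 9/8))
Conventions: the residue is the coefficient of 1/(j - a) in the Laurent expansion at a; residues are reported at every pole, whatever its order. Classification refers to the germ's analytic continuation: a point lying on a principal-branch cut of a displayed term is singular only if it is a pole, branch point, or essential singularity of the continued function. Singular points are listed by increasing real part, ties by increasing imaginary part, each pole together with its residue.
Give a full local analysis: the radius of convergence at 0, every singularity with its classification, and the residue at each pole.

Denominator factor (j + 9/8): pole of order 1 at -9/8, modulus 9/8.
The radius of convergence is the smallest modulus among the singular points: 9/8.
At the order-1 pole -9/8 set g(j) = (j - (-9/8))*f(j) = -9/10.
Simple pole: residue = g(a) at a = -9/8, which is -9/10.

Radius of convergence at 0: 9/8.
At -9/8: a pole of order 1; residue -9/10.


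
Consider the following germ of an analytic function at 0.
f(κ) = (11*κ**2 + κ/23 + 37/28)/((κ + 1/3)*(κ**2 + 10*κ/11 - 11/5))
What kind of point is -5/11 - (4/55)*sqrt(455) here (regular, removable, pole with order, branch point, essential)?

The point is a pole of order 1.

The denominator factor κ**2 + 10*κ/11 - 11/5 vanishes at -5/11 - (4/55)*sqrt(455) and appears to the power 1; the numerator there equals 1064269/35420 + (916/1265)*sqrt(455), nonzero, and no other factor vanishes.
Hence a pole whose order is the multiplicity, 1.


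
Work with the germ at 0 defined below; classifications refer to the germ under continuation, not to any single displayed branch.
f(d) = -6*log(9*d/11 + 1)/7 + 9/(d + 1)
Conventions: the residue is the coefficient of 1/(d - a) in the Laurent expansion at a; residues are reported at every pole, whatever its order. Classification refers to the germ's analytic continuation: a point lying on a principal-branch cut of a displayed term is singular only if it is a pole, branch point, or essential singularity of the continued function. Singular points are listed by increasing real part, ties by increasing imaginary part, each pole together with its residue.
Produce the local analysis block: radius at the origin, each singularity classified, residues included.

Radius of convergence at 0: 1.
At -11/9: a logarithmic branch point.
At -1: a pole of order 1; residue 9.

Denominator factor (d + 1): pole of order 1 at -1, modulus 1.
Branch term (-6/7)*log(1 - d/(-11/9)): its argument vanishes at d = -11/9, a logarithmic branch point, modulus 11/9.
The radius of convergence is the smallest modulus among the singular points: 1.
The branch term is analytic at -1 and contributes nothing to the residue; only the rational part matters.
At the order-1 pole -1 set g(d) = (d - (-1))*(rational part) = 9.
Simple pole: residue = g(a) at a = -1, which is 9.
List the singular points by increasing real part (a conjugate pair: the negative imaginary part first).


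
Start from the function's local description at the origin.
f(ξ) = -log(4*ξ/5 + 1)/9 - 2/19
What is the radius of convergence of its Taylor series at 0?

Branch term (-1/9)*log(1 - ξ/(-5/4)): its argument vanishes at ξ = -5/4, a logarithmic branch point, modulus 5/4.
The radius of convergence is the smallest modulus among the singular points: 5/4.

The radius of convergence is 5/4.


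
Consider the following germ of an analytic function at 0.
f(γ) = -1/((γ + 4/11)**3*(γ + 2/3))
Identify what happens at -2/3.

The denominator factor γ + 2/3 vanishes at -2/3 and appears to the power 1; the numerator there equals -1, nonzero, and no other factor vanishes.
Hence a pole whose order is the multiplicity, 1.

The point is a pole of order 1.


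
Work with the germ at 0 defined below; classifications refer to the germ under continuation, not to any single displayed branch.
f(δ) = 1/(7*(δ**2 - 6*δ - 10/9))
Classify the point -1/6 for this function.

Denominator factors: δ**2 - 6*δ - 10/9 = -1/12 at δ = -1/6 — none vanishes.
So the germ continues analytically to -1/6.

The point is a regular point.


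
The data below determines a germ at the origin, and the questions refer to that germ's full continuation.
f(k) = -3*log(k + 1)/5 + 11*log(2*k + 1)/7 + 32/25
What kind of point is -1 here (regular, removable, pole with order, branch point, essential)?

The point is a logarithmic branch point.

The term (-3/5)*log(1 - k/(-1)) has argument 1 - -1/(-1) = 0 at -1: a logarithmic (infinitely-sheeted) branch point; the remaining terms are analytic or single-valued there.


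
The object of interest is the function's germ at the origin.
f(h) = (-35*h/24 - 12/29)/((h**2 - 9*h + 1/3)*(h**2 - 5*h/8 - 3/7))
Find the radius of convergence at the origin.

Denominator factor (h**2 - 5*h/8 - 3/7): discriminant 943/448, real irrational roots 5/16 + (1/112)*sqrt(6601) and 5/16 - (1/112)*sqrt(6601); poles of order 1, moduli 5/16 + (1/112)*sqrt(6601) and -5/16 + (1/112)*sqrt(6601).
Denominator factor (h**2 - 9*h + 1/3): discriminant 239/3, real irrational roots 9/2 + (1/6)*sqrt(717) and 9/2 - (1/6)*sqrt(717); poles of order 1, moduli 9/2 + (1/6)*sqrt(717) and 9/2 - (1/6)*sqrt(717).
The radius of convergence is the smallest modulus among the singular points: 9/2 - (1/6)*sqrt(717).

The radius of convergence is 9/2 - (1/6)*sqrt(717).


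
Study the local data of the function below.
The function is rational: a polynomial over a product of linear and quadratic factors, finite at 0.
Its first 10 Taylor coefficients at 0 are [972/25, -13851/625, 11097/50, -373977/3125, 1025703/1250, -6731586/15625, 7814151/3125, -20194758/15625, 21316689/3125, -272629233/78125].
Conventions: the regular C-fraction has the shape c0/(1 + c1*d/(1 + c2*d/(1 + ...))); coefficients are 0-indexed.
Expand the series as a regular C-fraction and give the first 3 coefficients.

Taylor coefficients (read off): a_0 = 972/25, a_1 = -13851/625, a_2 = 11097/50.
c0 = a_0 = 972/25. Peel one level at a time: if S = 1 + c*d/S' with S'(0) = 1, then c is the d-coefficient of S and S' = c*d/(S - 1).
S_1 = c0/f = 1 + (57/100)*d + (-161503/30000)*d^2 + ...; c1 = 57/100.
S_2 = c1*d/(S_1 - 1) = 1 + (161503/17100)*d + ...; c2 = 161503/17100.

The regular C-fraction coefficients are [972/25, 57/100, 161503/17100].


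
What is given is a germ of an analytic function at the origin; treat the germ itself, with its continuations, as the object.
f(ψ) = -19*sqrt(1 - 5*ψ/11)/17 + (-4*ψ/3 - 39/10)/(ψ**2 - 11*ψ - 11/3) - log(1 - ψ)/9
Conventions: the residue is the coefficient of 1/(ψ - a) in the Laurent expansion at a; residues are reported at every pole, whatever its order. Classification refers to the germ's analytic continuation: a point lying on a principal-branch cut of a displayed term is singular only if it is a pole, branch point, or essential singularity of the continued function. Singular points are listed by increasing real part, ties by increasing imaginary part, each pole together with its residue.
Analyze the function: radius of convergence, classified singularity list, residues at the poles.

Denominator factor (ψ**2 - 11*ψ - 11/3): discriminant 407/3, real irrational roots 11/2 + (1/6)*sqrt(1221) and 11/2 - (1/6)*sqrt(1221); poles of order 1, moduli 11/2 + (1/6)*sqrt(1221) and -11/2 + (1/6)*sqrt(1221).
Branch term (-19/17)*sqrt(1 - ψ/(11/5)): its argument vanishes at ψ = 11/5, a square-root branch point, modulus 11/5.
Branch term (-1/9)*log(1 - ψ/(1)): its argument vanishes at ψ = 1, a logarithmic branch point, modulus 1.
The radius of convergence is the smallest modulus among the singular points: -11/2 + (1/6)*sqrt(1221).
The branch terms are analytic at 11/2 - (1/6)*sqrt(1221) and contribute nothing to the residue; only the rational part matters.
The factor ψ**2 - 11*ψ - 11/3 splits as (ψ - a)(ψ - a') with a = 11/2 - (1/6)*sqrt(1221), a' = 11/2 + (1/6)*sqrt(1221). At the order-1 pole a set g(ψ) = (ψ - a)*(rational part) = [-4*ψ/3 - 39/10] / (ψ - a').
Simple pole: residue = g(a) at a = 11/2 - (1/6)*sqrt(1221), which is -2/3 + (337/12210)*sqrt(1221).
The branch terms are analytic at 11/2 + (1/6)*sqrt(1221) and contribute nothing to the residue; only the rational part matters.
The factor ψ**2 - 11*ψ - 11/3 splits as (ψ - a)(ψ - a') with a = 11/2 + (1/6)*sqrt(1221), a' = 11/2 - (1/6)*sqrt(1221). At the order-1 pole a set g(ψ) = (ψ - a)*(rational part) = [-4*ψ/3 - 39/10] / (ψ - a').
Simple pole: residue = g(a) at a = 11/2 + (1/6)*sqrt(1221), which is -2/3 - (337/12210)*sqrt(1221).
List the singular points by increasing real part (a conjugate pair: the negative imaginary part first).

Radius of convergence at 0: -11/2 + (1/6)*sqrt(1221).
At 11/2 - (1/6)*sqrt(1221): a pole of order 1; residue -2/3 + (337/12210)*sqrt(1221).
At 1: a logarithmic branch point.
At 11/5: an algebraic (square-root) branch point.
At 11/2 + (1/6)*sqrt(1221): a pole of order 1; residue -2/3 - (337/12210)*sqrt(1221).


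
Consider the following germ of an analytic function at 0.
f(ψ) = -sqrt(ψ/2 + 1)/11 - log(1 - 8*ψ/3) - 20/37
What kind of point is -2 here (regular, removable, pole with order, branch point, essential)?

The term (-1/11)*sqrt(1 - ψ/(-2)) has argument 1 - -2/(-2) = 0 at -2: a square-root (algebraic, two-sheeted) branch point; the remaining terms are analytic or single-valued there.

The point is an algebraic (square-root) branch point.


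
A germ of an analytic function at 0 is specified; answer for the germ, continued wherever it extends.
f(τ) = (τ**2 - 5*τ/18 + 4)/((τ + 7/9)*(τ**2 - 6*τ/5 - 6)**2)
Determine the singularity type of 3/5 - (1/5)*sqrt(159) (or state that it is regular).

The point is a pole of order 2.

The denominator factor τ**2 - 6*τ/5 - 6 vanishes at 3/5 - (1/5)*sqrt(159) and appears to the power 2; the numerator there equals 1583/150 - (83/450)*sqrt(159), nonzero, and no other factor vanishes.
Hence a pole whose order is the multiplicity, 2.


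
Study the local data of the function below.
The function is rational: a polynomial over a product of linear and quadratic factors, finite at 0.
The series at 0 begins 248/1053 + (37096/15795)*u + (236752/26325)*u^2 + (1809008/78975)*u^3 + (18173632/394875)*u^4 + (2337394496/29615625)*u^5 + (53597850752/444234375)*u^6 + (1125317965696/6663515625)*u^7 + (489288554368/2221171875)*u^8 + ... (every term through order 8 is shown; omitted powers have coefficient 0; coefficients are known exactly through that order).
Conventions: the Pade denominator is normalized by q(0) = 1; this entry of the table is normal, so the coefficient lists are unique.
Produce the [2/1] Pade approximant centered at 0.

Taylor coefficients needed (read off): a_0 = 248/1053, a_1 = 37096/15795, a_2 = 236752/26325, a_3 = 1809008/78975.
Write the denominator as Q(u) = 1 + q1*u. Requiring Q*f - P = O(u^4) with deg P <= 2 kills the coefficients of u^3..u^3 in Q*f:
  u^3: a_3 + q1*a_2 = 0, i.e. 1809008/78975 + (236752/26325)*q1 = 0.
Solving this linear system: q1 = -113063/44391.
The numerator is Q*f truncated at degree 2: P0 = a_0 = 248/1053; P1 = a_1 + q1*a_0 = 408711392/233718615; P2 = a_2 + q1*a_1 = 10558048856/3505779225.

The Pade approximant has numerator coefficients [248/1053, 408711392/233718615, 10558048856/3505779225]; denominator coefficients [1, -113063/44391].


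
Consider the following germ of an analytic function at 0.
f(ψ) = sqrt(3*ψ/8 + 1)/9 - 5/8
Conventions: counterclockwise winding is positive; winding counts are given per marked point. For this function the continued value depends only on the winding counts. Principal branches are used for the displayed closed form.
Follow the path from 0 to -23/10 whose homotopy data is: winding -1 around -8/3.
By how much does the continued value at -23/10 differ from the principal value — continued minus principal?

Continued minus principal equals -(1/90)*sqrt(55).

The rational part is single-valued and drops out of the difference; each branch term changes only by its own monodromy.
(1/9)*sqrt(1 - ψ/(-8/3)): winding -1 is odd, the square root flips sign, contributing -2*(1/9)*sqrt(1 - (-23/10)/(-8/3)) = -2*(1/9)*sqrt(11/80) = -(1/90)*sqrt(55).
Summing the contributions at ψ = -23/10 gives -(1/90)*sqrt(55).


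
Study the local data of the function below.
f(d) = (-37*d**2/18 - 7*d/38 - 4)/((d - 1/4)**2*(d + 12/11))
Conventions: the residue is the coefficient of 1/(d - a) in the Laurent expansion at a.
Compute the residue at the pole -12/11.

The residue is -229728/66139.

At the order-1 pole -12/11 set g(d) = (d - (-12/11))*f(d) = (-37*d**2/18 - 7*d/38 - 4)/(d - 1/4)**2.
Simple pole: residue = g(a) at a = -12/11, which is -229728/66139.


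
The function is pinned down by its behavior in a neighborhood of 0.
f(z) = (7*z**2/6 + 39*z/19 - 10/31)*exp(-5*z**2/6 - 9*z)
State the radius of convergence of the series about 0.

The radius of convergence is infinite.

The factor exp(-5*z**2/6 - 9*z) is entire and contributes no finite singular point.
The polynomial part has no poles.
No finite singular points: the Taylor series at 0 converges everywhere.


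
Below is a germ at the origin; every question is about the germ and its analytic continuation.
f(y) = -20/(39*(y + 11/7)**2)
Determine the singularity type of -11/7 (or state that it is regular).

The denominator factor y + 11/7 vanishes at -11/7 and appears to the power 2; the numerator there equals -20/39, nonzero, and no other factor vanishes.
Hence a pole whose order is the multiplicity, 2.

The point is a pole of order 2.


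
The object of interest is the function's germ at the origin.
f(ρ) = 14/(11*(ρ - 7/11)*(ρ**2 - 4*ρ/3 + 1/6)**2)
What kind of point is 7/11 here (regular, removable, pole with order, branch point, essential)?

The denominator factor ρ - 7/11 vanishes at 7/11 and appears to the power 1; the numerator there equals 14/11, nonzero, and no other factor vanishes.
Hence a pole whose order is the multiplicity, 1.

The point is a pole of order 1.


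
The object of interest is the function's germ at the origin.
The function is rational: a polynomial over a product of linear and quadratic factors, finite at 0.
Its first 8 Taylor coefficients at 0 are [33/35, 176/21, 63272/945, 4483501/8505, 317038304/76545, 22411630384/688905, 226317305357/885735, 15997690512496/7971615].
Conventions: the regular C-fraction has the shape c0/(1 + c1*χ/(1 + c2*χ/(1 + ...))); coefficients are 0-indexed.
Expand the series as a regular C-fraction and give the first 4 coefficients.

The regular C-fraction coefficients are [33/35, -80/9, 9/10, -41/40].

Taylor coefficients (read off): a_0 = 33/35, a_1 = 176/21, a_2 = 63272/945, a_3 = 4483501/8505.
c0 = a_0 = 33/35. Peel one level at a time: if S = 1 + c*χ/S' with S'(0) = 1, then c is the χ-coefficient of S and S' = c*χ/(S - 1).
S_1 = c0/f = 1 + (-80/9)*χ + (8)*χ^2 + ...; c1 = -80/9.
S_2 = c1*χ/(S_1 - 1) = 1 + (9/10)*χ + (369/400)*χ^2 + ...; c2 = 9/10.
S_3 = c2*χ/(S_2 - 1) = 1 + (-41/40)*χ + ...; c3 = -41/40.


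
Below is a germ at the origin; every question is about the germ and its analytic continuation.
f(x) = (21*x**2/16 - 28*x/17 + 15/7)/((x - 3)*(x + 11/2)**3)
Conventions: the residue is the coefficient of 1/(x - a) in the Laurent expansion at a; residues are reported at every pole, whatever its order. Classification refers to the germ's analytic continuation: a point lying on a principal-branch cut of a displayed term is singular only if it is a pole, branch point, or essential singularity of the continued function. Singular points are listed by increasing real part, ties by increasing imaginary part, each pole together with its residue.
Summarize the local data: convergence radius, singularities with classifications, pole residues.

Denominator factor (x - 3): pole of order 1 at 3, modulus 3.
Denominator factor (x + 11/2)^3: pole of order 3 at -11/2, modulus 11/2.
The radius of convergence is the smallest modulus among the singular points: 3.
At the order-3 pole -11/2 set g(x) = (x - (-11/2))^3*f(x) = (21*x**2/16 - 28*x/17 + 15/7)/(x - 3).
Order-3 pole: residue = g''(a)/2; g''(-11/2) = -17163/584647, so the residue is -17163/1169294.
At the order-1 pole 3 set g(x) = (x - (3))*f(x) = (21*x**2/16 - 28*x/17 + 15/7)/(x + 11/2)**3.
Simple pole: residue = g(a) at a = 3, which is 17163/1169294.
List the singular points by increasing real part (a conjugate pair: the negative imaginary part first).

Radius of convergence at 0: 3.
At -11/2: a pole of order 3; residue -17163/1169294.
At 3: a pole of order 1; residue 17163/1169294.


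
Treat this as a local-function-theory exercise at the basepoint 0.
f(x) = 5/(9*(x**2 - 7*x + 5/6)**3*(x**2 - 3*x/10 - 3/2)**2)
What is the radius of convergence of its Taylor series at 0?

Denominator factor (x**2 - 7*x + 5/6)^3: discriminant 137/3, real irrational roots 7/2 + (1/6)*sqrt(411) and 7/2 - (1/6)*sqrt(411); poles of order 3, moduli 7/2 + (1/6)*sqrt(411) and 7/2 - (1/6)*sqrt(411).
Denominator factor (x**2 - 3*x/10 - 3/2)^2: discriminant 609/100, real irrational roots 3/20 + (1/20)*sqrt(609) and 3/20 - (1/20)*sqrt(609); poles of order 2, moduli 3/20 + (1/20)*sqrt(609) and -3/20 + (1/20)*sqrt(609).
The radius of convergence is the smallest modulus among the singular points: 7/2 - (1/6)*sqrt(411).

The radius of convergence is 7/2 - (1/6)*sqrt(411).


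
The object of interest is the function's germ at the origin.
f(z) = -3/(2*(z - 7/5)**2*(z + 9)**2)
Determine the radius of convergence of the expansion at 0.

The radius of convergence is 7/5.

Denominator factor (z - 7/5)^2: pole of order 2 at 7/5, modulus 7/5.
Denominator factor (z + 9)^2: pole of order 2 at -9, modulus 9.
The radius of convergence is the smallest modulus among the singular points: 7/5.


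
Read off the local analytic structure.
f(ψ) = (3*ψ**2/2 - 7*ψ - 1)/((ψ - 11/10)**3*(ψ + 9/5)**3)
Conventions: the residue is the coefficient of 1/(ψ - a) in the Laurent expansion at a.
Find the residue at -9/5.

At the order-3 pole -9/5 set g(ψ) = (ψ - (-9/5))^3*f(ψ) = (3*ψ**2/2 - 7*ψ - 1)/(ψ - 11/10)**3.
Order-3 pole: residue = g''(a)/2; g''(-9/5) = -699000/20511149, so the residue is -349500/20511149.

The residue is -349500/20511149.


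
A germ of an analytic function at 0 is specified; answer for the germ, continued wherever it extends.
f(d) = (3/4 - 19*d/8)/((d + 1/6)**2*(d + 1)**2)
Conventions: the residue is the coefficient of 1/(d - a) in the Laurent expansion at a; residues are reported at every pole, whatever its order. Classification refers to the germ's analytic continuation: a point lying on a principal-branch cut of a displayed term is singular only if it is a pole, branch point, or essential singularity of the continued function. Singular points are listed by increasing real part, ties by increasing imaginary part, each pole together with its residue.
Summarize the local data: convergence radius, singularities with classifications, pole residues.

Radius of convergence at 0: 1/6.
At -1: a pole of order 2; residue 369/50.
At -1/6: a pole of order 2; residue -369/50.

Denominator factor (d + 1)^2: pole of order 2 at -1, modulus 1.
Denominator factor (d + 1/6)^2: pole of order 2 at -1/6, modulus 1/6.
The radius of convergence is the smallest modulus among the singular points: 1/6.
At the order-2 pole -1 set g(d) = (d - (-1))^2*f(d) = (3/4 - 19*d/8)/(d + 1/6)**2.
Order-2 pole: residue = g'(a); g'(-1) = 369/50, so the residue is 369/50.
At the order-2 pole -1/6 set g(d) = (d - (-1/6))^2*f(d) = (3/4 - 19*d/8)/(d + 1)**2.
Order-2 pole: residue = g'(a); g'(-1/6) = -369/50, so the residue is -369/50.
List the singular points by increasing real part (a conjugate pair: the negative imaginary part first).


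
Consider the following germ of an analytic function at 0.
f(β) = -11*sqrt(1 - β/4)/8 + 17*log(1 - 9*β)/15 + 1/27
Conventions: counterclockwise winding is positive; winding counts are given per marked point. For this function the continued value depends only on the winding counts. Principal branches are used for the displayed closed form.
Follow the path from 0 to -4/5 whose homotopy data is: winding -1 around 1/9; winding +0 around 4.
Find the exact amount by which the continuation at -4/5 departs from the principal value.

The rational part is single-valued and drops out of the difference; each branch term changes only by its own monodromy.
(-11/8)*sqrt(1 - β/(4)): winding +0 is even, the square root returns to the same sheet, contribution 0.
(17/15)*log(1 - β/(1/9)): each positive loop around 1/9 adds 2*pi*i to the log, so winding -1 contributes (17/15)*(-1)*2*pi*i = -(34/15)*pi*i.
Summing the contributions at β = -4/5 gives -(34/15)*pi*i.

Continued minus principal equals -(34/15)*pi*i.


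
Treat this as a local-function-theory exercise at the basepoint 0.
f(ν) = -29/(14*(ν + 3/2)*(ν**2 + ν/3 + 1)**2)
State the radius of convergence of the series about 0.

The radius of convergence is 1.

Denominator factor (ν**2 + ν/3 + 1)^2: discriminant -35/9, complex-conjugate roots (-1/6) + ((1/6)*sqrt(35))*i and (-1/6) - ((1/6)*sqrt(35))*i; poles of order 2, moduli 1 and 1.
Denominator factor (ν + 3/2): pole of order 1 at -3/2, modulus 3/2.
The radius of convergence is the smallest modulus among the singular points: 1.


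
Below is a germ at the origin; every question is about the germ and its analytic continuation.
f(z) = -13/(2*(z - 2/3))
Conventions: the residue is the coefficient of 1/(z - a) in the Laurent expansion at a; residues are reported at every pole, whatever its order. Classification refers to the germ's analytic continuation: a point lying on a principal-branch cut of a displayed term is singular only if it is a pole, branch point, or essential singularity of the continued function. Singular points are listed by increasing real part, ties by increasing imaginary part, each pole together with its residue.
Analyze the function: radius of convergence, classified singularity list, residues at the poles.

Radius of convergence at 0: 2/3.
At 2/3: a pole of order 1; residue -13/2.

Denominator factor (z - 2/3): pole of order 1 at 2/3, modulus 2/3.
The radius of convergence is the smallest modulus among the singular points: 2/3.
At the order-1 pole 2/3 set g(z) = (z - (2/3))*f(z) = -13/2.
Simple pole: residue = g(a) at a = 2/3, which is -13/2.


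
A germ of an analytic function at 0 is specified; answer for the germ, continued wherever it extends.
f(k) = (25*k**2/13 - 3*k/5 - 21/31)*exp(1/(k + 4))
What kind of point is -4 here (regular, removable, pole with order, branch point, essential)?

The point is an essential singularity.

The exponent 1/(k - (-4)) has a pole at -4, so exp(1/(k - (-4))) takes every nonzero value near it: an essential singularity (not a pole of any order).


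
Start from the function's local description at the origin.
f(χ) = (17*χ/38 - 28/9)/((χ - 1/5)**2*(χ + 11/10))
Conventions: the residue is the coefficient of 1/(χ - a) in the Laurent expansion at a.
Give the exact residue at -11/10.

At the order-1 pole -11/10 set g(χ) = (χ - (-11/10))*f(χ) = (17*χ/38 - 28/9)/(χ - 1/5)**2.
Simple pole: residue = g(a) at a = -11/10, which is -61615/28899.

The residue is -61615/28899.


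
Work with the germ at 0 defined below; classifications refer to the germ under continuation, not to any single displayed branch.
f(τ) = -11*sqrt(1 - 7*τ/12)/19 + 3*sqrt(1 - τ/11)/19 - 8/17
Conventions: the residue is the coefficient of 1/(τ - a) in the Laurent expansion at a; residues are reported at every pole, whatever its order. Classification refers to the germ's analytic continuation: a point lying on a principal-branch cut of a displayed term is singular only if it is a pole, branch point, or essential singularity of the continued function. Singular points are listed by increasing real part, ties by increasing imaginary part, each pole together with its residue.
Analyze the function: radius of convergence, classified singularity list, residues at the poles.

Radius of convergence at 0: 12/7.
At 12/7: an algebraic (square-root) branch point.
At 11: an algebraic (square-root) branch point.

Branch term (-11/19)*sqrt(1 - τ/(12/7)): its argument vanishes at τ = 12/7, a square-root branch point, modulus 12/7.
Branch term (3/19)*sqrt(1 - τ/(11)): its argument vanishes at τ = 11, a square-root branch point, modulus 11.
The radius of convergence is the smallest modulus among the singular points: 12/7.
List the singular points by increasing real part (a conjugate pair: the negative imaginary part first).


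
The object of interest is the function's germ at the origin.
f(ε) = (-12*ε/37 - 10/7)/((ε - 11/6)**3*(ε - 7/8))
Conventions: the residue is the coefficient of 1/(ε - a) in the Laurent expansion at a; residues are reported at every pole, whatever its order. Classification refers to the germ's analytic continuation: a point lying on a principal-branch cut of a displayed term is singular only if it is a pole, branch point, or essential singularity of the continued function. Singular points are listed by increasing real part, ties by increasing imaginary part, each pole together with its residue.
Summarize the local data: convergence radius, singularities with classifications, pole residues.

Radius of convergence at 0: 7/8.
At 7/8: a pole of order 1; residue 6130944/3151253.
At 11/6: a pole of order 3; residue -6130944/3151253.

Denominator factor (ε - 7/8): pole of order 1 at 7/8, modulus 7/8.
Denominator factor (ε - 11/6)^3: pole of order 3 at 11/6, modulus 11/6.
The radius of convergence is the smallest modulus among the singular points: 7/8.
At the order-1 pole 7/8 set g(ε) = (ε - (7/8))*f(ε) = (-12*ε/37 - 10/7)/(ε - 11/6)**3.
Simple pole: residue = g(a) at a = 7/8, which is 6130944/3151253.
At the order-3 pole 11/6 set g(ε) = (ε - (11/6))^3*f(ε) = (-12*ε/37 - 10/7)/(ε - 7/8).
Order-3 pole: residue = g''(a)/2; g''(11/6) = -12261888/3151253, so the residue is -6130944/3151253.
List the singular points by increasing real part (a conjugate pair: the negative imaginary part first).


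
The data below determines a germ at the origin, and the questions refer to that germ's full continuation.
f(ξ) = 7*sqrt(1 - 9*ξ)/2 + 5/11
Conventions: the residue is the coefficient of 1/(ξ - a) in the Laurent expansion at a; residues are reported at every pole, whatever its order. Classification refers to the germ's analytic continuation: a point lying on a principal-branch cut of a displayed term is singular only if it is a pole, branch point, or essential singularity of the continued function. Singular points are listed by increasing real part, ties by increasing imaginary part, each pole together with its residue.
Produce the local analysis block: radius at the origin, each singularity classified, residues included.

Branch term (7/2)*sqrt(1 - ξ/(1/9)): its argument vanishes at ξ = 1/9, a square-root branch point, modulus 1/9.
The radius of convergence is the smallest modulus among the singular points: 1/9.

Radius of convergence at 0: 1/9.
At 1/9: an algebraic (square-root) branch point.


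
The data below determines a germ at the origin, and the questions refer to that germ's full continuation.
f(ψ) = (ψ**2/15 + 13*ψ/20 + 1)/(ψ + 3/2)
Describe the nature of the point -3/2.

The denominator factor ψ + 3/2 vanishes at -3/2 and appears to the power 1; the numerator there equals 7/40, nonzero, and no other factor vanishes.
Hence a pole whose order is the multiplicity, 1.

The point is a pole of order 1.


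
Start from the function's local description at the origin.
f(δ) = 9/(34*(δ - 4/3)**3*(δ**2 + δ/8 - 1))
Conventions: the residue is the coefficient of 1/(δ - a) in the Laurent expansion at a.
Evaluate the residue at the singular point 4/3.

The residue is 2875905/1336336.

At the order-3 pole 4/3 set g(δ) = (δ - (4/3))^3*f(δ) = 9/(34*(δ**2 + δ/8 - 1)).
Order-3 pole: residue = g''(a)/2; g''(4/3) = 2875905/668168, so the residue is 2875905/1336336.


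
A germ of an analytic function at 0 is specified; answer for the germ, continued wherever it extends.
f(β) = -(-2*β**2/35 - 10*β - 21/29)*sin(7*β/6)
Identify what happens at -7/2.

There is no denominator, hence no pole anywhere.
The factor -sin(7*β/6) is entire.
So the germ continues analytically to -7/2.

The point is a regular point.


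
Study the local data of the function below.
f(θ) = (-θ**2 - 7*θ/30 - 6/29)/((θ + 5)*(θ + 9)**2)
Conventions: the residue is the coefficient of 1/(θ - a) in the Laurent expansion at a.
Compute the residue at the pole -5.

At the order-1 pole -5 set g(θ) = (θ - (-5))*f(θ) = (-θ**2 - 7*θ/30 - 6/29)/(θ + 9)**2.
Simple pole: residue = g(a) at a = -5, which is -4183/2784.

The residue is -4183/2784.


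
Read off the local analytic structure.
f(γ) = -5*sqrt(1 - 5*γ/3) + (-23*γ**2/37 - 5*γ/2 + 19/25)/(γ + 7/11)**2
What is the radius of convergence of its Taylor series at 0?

The radius of convergence is 3/5.

Denominator factor (γ + 7/11)^2: pole of order 2 at -7/11, modulus 7/11.
Branch term (-5)*sqrt(1 - γ/(3/5)): its argument vanishes at γ = 3/5, a square-root branch point, modulus 3/5.
The radius of convergence is the smallest modulus among the singular points: 3/5.
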